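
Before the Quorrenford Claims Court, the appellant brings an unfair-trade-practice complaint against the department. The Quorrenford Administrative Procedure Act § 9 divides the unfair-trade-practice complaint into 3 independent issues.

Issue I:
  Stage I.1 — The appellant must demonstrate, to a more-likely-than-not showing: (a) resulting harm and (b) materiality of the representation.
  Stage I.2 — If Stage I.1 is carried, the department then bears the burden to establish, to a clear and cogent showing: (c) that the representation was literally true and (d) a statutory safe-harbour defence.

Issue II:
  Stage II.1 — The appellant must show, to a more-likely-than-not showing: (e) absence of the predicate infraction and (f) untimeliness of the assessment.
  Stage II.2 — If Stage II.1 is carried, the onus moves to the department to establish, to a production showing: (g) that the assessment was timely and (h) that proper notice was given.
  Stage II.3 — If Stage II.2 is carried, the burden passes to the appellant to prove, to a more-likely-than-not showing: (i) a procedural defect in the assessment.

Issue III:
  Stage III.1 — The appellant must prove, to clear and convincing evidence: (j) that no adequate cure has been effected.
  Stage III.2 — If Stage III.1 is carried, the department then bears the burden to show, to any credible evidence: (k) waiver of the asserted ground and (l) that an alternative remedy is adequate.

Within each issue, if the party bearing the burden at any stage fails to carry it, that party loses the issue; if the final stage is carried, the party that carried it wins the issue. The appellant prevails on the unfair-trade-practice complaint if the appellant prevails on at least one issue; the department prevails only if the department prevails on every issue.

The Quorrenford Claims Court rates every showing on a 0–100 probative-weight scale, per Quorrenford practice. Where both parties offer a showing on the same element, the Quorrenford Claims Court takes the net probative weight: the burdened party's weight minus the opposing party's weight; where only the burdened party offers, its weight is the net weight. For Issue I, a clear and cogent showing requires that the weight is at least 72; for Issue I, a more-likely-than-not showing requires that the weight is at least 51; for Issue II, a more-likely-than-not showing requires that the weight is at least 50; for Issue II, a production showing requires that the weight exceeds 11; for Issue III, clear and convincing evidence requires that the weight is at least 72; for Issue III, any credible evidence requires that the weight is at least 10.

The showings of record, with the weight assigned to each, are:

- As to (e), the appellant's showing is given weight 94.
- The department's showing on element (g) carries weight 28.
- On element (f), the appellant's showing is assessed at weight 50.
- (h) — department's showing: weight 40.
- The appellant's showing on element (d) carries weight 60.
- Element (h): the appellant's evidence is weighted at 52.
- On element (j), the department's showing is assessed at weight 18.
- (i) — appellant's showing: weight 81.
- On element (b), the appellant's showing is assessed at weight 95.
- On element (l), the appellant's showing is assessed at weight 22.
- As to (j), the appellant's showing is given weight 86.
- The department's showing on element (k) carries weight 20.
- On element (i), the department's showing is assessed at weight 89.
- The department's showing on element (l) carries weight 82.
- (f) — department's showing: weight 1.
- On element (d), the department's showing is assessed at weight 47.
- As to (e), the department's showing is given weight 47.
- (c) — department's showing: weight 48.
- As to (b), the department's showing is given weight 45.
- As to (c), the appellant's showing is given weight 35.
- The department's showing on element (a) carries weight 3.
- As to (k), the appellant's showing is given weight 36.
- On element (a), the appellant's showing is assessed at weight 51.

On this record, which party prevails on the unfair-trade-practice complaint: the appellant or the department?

department

— Issue I —
Stage I.1 — burden on appellant; standard: a more-likely-than-not showing (weight is at least 51).
    (a): 51 − 3 = 48 < 51 [not met]
    (b): 95 − 45 = 50 < 51 [not met]
  Stage I.1 not carried; the appellant fails its burden.
So the department prevails on this issue.
— Issue II —
Stage II.1 (appellant, a more-likely-than-not showing, weight is at least 50): (e) net 94−47=47 < 50 — fails; (f) net 50−1=49 < 50 — fails.
  Not every element is met, so the appellant fails to carry Stage II.1.
The analysis ends at Stage II.1; the department prevails on this issue.
— Issue III —
At Stage III.1 the appellant must meet clear and convincing evidence (weight is at least 72): on (j) the weight is 86 less the opposing 18 gives net 68, < 72, so (j) does not meet the standard.
  Stage III.1 not carried; the appellant fails its burden.
So the department prevails on this issue.
Per-issue: Issue I → department; Issue II → department; Issue III → department. The appellant must prevail on at least one issue; overall, the department prevails.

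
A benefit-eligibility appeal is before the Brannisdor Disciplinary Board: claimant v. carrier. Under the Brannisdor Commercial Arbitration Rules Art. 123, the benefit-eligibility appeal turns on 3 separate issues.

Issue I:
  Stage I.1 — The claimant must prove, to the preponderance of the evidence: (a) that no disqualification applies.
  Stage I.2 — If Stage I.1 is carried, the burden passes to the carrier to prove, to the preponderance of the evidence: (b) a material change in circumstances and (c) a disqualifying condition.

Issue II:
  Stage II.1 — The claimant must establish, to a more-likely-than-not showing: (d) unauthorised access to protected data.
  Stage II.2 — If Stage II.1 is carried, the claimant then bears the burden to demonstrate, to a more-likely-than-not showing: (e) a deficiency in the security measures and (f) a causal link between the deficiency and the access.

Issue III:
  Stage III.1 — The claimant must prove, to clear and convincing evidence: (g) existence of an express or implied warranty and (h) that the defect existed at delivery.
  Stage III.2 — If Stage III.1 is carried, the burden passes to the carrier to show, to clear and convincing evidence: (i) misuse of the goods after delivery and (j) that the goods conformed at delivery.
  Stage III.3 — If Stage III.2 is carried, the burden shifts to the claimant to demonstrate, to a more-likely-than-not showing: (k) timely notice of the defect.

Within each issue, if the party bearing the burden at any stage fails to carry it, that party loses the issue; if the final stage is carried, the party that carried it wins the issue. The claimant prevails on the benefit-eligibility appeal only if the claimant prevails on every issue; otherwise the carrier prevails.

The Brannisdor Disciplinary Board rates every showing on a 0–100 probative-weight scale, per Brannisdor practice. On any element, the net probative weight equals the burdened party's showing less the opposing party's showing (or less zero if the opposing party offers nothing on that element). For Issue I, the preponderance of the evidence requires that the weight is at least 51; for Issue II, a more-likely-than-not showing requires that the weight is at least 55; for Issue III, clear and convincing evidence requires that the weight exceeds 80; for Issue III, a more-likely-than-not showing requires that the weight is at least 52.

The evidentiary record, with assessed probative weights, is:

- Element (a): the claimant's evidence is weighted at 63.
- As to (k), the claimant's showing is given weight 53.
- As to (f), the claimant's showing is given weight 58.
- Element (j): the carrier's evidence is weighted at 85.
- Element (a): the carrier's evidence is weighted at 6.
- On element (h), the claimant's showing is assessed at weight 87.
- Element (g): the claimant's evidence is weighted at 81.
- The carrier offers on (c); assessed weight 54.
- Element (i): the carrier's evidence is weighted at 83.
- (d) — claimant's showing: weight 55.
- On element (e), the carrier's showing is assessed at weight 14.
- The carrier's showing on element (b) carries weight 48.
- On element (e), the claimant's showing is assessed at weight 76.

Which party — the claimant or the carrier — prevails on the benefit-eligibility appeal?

— Issue I —
Stage I.1 — burden on claimant; standard: the preponderance of the evidence (weight is at least 51).
    (a): 63 − 6 = 57 ≥ 51 [met]
  Stage I.1 carried; the burden shifts to the carrier.
Stage I.2 — burden on carrier; standard: the preponderance of the evidence (weight is at least 51).
    (b): 48 < 51 [not met]
    (c): 54 ≥ 51 [met]
  Stage I.2 not carried; the carrier fails its burden.
The claimant prevails on this issue.
— Issue II —
Stage II.1 (claimant, a more-likely-than-not showing, weight is at least 55): (d) 55 ≥ 55 — meets.
  Stage II.1 is satisfied; the claimant continues to bear the burden.
Stage II.2 (claimant, a more-likely-than-not showing, weight is at least 55): (e) net 76−14=62 ≥ 55 — meets; (f) 58 ≥ 55 — meets.
  The claimant carries the last stage.
Every stage carried; the claimant prevails on this issue.
— Issue III —
At Stage III.1 the claimant must meet clear and convincing evidence (weight exceeds 80): on (g) the weight is 81, > 80, so (g) meets the standard; on (h) the weight is 87, > 80, so (h) meets the standard.
  Stage III.1 carried; the burden shifts to the carrier.
At Stage III.2 the carrier must meet clear and convincing evidence (weight exceeds 80): on (i) the weight is 83, which does exceed 80, so (i) meets the standard; on (j) the weight is 85, > 80, so (j) meets the standard.
  The carrier carries Stage III.2; the claimant now bears the burden.
At Stage III.3 the claimant must meet a more-likely-than-not showing (weight is at least 52): on (k) the weight is 53, ≥ 52, so (k) meets the standard.
  Stage III.3 carried; the final stage is satisfied.
Every stage carried; the claimant prevails on this issue.
Per-issue: Issue I → claimant; Issue II → claimant; Issue III → claimant. The claimant must prevail on every issue; overall, the claimant prevails.

claimant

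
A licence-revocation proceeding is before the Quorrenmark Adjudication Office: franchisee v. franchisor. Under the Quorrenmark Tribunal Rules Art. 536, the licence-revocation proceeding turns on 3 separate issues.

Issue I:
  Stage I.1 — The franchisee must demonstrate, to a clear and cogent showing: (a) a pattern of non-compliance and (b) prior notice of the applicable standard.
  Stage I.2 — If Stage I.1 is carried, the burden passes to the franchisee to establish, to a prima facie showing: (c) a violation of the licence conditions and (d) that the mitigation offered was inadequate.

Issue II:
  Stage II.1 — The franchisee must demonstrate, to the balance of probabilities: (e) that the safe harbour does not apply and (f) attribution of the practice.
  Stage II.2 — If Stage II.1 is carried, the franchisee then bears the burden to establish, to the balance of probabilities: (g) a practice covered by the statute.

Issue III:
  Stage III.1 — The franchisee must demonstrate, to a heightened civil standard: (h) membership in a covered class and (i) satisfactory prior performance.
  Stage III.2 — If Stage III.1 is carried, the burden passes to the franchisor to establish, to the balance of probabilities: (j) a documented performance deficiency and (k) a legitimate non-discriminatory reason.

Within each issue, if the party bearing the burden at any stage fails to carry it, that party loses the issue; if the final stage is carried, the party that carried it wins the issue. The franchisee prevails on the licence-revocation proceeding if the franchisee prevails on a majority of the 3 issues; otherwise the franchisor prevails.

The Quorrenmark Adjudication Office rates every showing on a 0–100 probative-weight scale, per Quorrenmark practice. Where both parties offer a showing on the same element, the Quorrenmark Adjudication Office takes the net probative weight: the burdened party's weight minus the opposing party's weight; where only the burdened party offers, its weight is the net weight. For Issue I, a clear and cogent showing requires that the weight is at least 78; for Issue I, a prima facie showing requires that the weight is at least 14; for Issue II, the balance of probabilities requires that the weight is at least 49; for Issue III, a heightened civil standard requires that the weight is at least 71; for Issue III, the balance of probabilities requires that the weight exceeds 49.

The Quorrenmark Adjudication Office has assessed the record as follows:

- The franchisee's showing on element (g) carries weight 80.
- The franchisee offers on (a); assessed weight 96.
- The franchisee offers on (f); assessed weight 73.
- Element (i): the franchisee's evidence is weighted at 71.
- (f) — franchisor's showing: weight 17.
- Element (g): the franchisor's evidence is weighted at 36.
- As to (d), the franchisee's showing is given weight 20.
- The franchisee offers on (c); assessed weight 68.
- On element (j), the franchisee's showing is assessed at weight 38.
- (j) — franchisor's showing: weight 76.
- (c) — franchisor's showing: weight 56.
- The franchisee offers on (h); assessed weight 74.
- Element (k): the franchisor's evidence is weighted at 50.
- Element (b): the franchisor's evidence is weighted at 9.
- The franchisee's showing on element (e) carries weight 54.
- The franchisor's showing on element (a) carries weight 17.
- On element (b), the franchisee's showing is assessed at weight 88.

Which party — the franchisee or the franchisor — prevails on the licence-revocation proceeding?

franchisor

— Issue I —
Stage I.1 — burden on franchisee; standard: a clear and cogent showing (weight is at least 78).
    (a): 96 − 17 = 79 ≥ 78 [met]
    (b): 88 − 9 = 79 ≥ 78 [met]
  Stage I.1 is satisfied; the franchisee continues to bear the burden.
Stage I.2 — burden on franchisee; standard: a prima facie showing (weight is at least 14).
    (c): 68 − 56 = 12 < 14 [not met]
    (d): 20 ≥ 14 [met]
  The franchisee does not carry Stage I.2.
The franchisor prevails on this issue.
— Issue II —
At Stage II.1 the franchisee must meet the balance of probabilities (weight is at least 49): on (e) the weight is 54, ≥ 49, so (e) meets the standard; on (f) the weight is 73 less the opposing 17 gives net 56, ≥ 49, so (f) meets the standard.
  All elements met. The franchisee retains the burden for Stage II.2.
At Stage II.2 the franchisee must meet the balance of probabilities (weight is at least 49): on (g) the weight is 80 less the opposing 36 gives net 44, which does not reach 49, so (g) does not meet the standard.
  Not every element is met, so the franchisee fails to carry Stage II.2.
So the franchisor prevails on this issue.
— Issue III —
Stage III.1 (franchisee, a heightened civil standard, weight is at least 71): (h) 74 ≥ 71 — meets; (i) 71 ≥ 71 — meets.
  Stage III.1 carried; the burden shifts to the franchisor.
Stage III.2 (franchisor, the balance of probabilities, weight exceeds 49): (j) net 76−38=38 ≤ 49 — fails; (k) 50 > 49 — meets.
  The franchisor does not carry Stage III.2.
The franchisee prevails on this issue.
Per-issue: Issue I → franchisor; Issue II → franchisor; Issue III → franchisee. The franchisee must prevail on a majority of issues; overall, the franchisor prevails.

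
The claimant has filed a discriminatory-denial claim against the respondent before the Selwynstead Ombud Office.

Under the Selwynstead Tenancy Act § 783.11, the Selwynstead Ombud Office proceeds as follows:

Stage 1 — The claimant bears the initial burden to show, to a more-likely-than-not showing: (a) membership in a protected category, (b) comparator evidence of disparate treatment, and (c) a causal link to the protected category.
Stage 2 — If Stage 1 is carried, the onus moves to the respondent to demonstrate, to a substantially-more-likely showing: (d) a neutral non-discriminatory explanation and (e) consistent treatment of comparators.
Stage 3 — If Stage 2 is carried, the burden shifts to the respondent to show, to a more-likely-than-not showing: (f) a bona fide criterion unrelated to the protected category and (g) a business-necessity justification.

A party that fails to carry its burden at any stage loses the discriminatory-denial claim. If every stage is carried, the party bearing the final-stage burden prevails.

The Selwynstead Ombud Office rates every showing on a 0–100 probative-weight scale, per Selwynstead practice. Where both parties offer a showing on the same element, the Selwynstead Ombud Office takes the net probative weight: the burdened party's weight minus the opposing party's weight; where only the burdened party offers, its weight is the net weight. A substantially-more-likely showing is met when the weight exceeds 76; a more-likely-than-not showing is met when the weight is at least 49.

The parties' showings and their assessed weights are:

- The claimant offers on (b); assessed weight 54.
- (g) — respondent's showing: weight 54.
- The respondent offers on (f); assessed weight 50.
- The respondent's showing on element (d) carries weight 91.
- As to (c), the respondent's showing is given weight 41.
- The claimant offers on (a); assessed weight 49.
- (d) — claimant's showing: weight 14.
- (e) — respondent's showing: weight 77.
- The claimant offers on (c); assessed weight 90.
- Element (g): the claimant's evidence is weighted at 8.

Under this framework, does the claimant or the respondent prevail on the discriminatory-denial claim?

claimant

Stage 1 (claimant, a more-likely-than-not showing, weight is at least 49): (a) 49 ≥ 49 — meets; (b) 54 ≥ 49 — meets; (c) net 90−41=49 ≥ 49 — meets.
  Stage 1 is satisfied; the onus moves to the respondent.
Stage 2 (respondent, a substantially-more-likely showing, weight exceeds 76): (d) net 91−14=77 > 76 — meets; (e) 77 > 76 — meets.
  Stage 2 carried; the burden remains with the respondent.
Stage 3 (respondent, a more-likely-than-not showing, weight is at least 49): (f) 50 ≥ 49 — meets; (g) net 54−8=46 < 49 — fails.
  Not every element is met, so the respondent fails to carry Stage 3.
The analysis ends at Stage 3; the claimant prevails.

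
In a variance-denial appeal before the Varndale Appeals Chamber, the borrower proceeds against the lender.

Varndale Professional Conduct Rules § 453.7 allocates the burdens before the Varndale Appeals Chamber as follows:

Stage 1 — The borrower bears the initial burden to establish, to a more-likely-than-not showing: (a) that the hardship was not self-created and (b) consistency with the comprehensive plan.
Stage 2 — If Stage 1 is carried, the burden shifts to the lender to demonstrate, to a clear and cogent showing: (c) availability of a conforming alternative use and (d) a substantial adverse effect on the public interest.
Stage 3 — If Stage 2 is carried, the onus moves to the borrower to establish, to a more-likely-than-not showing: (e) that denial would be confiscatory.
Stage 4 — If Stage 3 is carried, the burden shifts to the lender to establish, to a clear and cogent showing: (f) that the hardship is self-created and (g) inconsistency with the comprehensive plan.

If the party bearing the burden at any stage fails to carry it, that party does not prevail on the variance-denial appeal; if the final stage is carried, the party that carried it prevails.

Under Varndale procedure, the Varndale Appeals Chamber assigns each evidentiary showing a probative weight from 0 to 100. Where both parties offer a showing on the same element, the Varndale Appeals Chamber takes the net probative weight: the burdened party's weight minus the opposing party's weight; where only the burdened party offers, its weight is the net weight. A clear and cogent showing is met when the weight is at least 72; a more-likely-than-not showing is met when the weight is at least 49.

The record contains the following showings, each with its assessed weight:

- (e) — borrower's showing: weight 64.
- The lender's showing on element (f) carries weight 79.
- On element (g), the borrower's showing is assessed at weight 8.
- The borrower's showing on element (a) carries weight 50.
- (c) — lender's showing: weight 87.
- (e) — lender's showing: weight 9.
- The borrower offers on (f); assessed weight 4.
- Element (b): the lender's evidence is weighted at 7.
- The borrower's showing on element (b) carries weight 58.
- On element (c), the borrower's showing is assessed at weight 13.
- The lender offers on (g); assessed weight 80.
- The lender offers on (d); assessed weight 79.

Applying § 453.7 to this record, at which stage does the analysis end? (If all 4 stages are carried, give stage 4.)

stage 4

Stage 1 — burden on borrower; standard: a more-likely-than-not showing (weight is at least 49).
    (a): 50 ≥ 49 [met]
    (b): 58 − 7 = 51 ≥ 49 [met]
  All elements met. The burden passes to the lender.
Stage 2 — burden on lender; standard: a clear and cogent showing (weight is at least 72).
    (c): 87 − 13 = 74 ≥ 72 [met]
    (d): 79 ≥ 72 [met]
  Stage 2 carried; the burden shifts to the borrower.
Stage 3 — burden on borrower; standard: a more-likely-than-not showing (weight is at least 49).
    (e): 64 − 9 = 55 ≥ 49 [met]
  Stage 3 carried; the burden shifts to the lender.
Stage 4 — burden on lender; standard: a clear and cogent showing (weight is at least 72).
    (f): 79 − 4 = 75 ≥ 72 [met]
    (g): 80 − 8 = 72 ≥ 72 [met]
  The lender carries the last stage.
All stages carried — the lender prevails.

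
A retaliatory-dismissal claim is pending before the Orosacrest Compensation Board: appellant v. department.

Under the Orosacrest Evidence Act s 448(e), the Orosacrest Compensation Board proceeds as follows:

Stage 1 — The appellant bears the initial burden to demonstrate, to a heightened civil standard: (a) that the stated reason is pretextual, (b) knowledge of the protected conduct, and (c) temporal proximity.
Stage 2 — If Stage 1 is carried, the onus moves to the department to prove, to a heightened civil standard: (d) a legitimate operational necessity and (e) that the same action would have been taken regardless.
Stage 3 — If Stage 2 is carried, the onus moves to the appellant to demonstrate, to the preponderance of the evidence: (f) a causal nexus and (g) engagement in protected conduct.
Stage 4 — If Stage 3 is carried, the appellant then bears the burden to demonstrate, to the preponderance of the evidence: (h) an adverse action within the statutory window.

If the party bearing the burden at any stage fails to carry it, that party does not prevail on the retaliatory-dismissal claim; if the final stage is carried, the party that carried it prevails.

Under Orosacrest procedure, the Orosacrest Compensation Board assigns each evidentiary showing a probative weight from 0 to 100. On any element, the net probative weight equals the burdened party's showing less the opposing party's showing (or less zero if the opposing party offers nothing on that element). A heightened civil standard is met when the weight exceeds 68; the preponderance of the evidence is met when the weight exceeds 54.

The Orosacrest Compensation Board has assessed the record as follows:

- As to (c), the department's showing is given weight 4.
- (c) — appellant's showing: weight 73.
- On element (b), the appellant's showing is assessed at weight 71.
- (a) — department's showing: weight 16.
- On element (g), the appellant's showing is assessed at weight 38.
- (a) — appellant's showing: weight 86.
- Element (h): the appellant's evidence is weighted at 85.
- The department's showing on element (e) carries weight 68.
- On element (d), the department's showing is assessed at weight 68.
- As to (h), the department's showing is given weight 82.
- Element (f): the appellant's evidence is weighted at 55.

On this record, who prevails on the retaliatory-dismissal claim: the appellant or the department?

At Stage 1 the appellant must meet a heightened civil standard (weight exceeds 68): on (a) the weight is 86 less the opposing 16 gives net 70, which does exceed 68, so (a) meets the standard; on (b) the weight is 71, > 68, so (b) meets the standard; on (c) the weight is 73 less the opposing 4 gives net 69, > 68, so (c) meets the standard.
  All elements met. The burden passes to the department.
At Stage 2 the department must meet a heightened civil standard (weight exceeds 68): on (d) the weight is 68, which does not exceed 68, so (d) does not meet the standard; on (e) the weight is 68, ≤ 68, so (e) does not meet the standard.
  The department does not carry Stage 2.
The appellant prevails.

appellant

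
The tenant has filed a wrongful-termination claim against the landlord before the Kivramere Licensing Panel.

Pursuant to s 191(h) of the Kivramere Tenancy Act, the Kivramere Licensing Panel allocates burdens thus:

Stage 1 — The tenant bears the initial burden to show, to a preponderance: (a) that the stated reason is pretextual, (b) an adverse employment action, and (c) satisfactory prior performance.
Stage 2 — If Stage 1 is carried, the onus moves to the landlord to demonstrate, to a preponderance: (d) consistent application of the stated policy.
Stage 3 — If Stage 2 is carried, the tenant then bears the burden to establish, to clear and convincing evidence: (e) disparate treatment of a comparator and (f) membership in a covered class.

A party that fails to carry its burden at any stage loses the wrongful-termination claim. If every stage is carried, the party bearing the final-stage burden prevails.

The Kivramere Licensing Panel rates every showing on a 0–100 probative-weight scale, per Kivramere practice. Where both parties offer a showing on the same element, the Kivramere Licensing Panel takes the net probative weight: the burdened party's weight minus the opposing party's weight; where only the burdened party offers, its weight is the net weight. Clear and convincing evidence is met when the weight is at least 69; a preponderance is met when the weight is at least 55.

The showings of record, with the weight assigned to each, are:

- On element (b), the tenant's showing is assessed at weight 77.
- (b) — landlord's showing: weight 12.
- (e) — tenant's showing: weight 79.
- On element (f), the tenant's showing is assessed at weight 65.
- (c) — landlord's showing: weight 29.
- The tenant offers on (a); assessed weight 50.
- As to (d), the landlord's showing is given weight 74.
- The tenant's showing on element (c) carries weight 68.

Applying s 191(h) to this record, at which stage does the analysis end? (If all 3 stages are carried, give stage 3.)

stage 1

Stage 1 — burden on tenant; standard: a preponderance (weight is at least 55).
    (a): 50 < 55 [not met]
    (b): 77 − 12 = 65 ≥ 55 [met]
    (c): 68 − 29 = 39 < 55 [not met]
  Not every element is met, so the tenant fails to carry Stage 1.
So the landlord prevails.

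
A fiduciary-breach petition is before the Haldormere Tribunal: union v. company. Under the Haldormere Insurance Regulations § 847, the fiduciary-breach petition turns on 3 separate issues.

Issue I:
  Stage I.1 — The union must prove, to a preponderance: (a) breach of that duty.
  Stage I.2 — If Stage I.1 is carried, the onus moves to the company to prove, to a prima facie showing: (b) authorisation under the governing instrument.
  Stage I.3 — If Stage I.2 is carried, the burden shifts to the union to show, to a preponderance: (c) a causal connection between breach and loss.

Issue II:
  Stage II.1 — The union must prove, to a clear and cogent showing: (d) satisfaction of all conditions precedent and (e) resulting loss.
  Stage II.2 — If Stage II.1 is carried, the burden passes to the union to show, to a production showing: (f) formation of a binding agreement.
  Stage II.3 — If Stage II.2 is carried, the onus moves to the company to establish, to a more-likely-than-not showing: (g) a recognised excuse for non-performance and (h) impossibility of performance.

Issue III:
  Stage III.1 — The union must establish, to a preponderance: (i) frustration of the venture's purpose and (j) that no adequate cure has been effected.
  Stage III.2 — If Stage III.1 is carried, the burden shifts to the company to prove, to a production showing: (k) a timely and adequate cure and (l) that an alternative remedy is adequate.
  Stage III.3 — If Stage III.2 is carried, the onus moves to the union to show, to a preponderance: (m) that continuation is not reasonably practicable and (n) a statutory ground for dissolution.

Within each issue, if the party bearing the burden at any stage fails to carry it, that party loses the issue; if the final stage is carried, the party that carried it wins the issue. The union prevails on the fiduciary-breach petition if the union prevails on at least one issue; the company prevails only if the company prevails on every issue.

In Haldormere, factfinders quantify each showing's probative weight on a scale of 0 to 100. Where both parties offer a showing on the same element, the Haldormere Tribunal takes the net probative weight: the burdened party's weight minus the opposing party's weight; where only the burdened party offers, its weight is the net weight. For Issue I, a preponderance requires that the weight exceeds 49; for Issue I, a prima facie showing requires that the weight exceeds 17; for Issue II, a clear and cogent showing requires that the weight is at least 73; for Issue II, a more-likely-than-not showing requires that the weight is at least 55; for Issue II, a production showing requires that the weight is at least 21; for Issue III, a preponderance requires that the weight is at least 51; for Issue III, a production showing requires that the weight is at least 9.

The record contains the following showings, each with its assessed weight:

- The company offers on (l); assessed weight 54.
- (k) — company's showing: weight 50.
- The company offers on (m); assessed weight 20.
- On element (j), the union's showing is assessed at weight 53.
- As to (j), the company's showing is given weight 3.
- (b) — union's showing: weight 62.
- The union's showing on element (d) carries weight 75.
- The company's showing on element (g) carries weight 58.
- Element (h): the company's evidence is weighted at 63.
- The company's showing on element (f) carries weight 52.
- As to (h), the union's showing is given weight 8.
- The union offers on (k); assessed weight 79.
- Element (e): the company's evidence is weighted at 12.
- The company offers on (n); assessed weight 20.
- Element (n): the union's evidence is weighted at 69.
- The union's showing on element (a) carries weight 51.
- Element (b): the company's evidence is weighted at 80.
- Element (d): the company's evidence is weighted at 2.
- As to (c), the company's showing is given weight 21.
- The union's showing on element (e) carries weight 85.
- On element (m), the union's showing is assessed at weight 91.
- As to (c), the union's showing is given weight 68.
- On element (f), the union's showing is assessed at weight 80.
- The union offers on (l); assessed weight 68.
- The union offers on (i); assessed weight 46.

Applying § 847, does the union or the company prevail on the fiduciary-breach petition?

company

— Issue I —
Stage I.1 — burden on union; standard: a preponderance (weight exceeds 49).
    (a): 51 > 49 [met]
  Stage I.1 carried; the burden shifts to the company.
Stage I.2 — burden on company; standard: a prima facie showing (weight exceeds 17).
    (b): 80 − 62 = 18 > 17 [met]
  Stage I.2 is satisfied; the onus moves to the union.
Stage I.3 — burden on union; standard: a preponderance (weight exceeds 49).
    (c): 68 − 21 = 47 ≤ 49 [not met]
  The union does not carry Stage I.3.
The analysis ends at Stage I.3; the company prevails on this issue.
— Issue II —
Stage II.1 (union, a clear and cogent showing, weight is at least 73): (d) net 75−2=73 ≥ 73 — meets; (e) net 85−12=73 ≥ 73 — meets.
  Stage II.1 carried; the burden remains with the union.
Stage II.2 (union, a production showing, weight is at least 21): (f) net 80−52=28 ≥ 21 — meets.
  Stage II.2 carried; the burden shifts to the company.
Stage II.3 (company, a more-likely-than-not showing, weight is at least 55): (g) 58 ≥ 55 — meets; (h) net 63−8=55 ≥ 55 — meets.
  All elements met at the final stage.
Every stage carried; the company prevails on this issue.
— Issue III —
Stage III.1 — burden on union; standard: a preponderance (weight is at least 51).
    (i): 46 < 51 [not met]
    (j): 53 − 3 = 50 < 51 [not met]
  Not every element is met, so the union fails to carry Stage III.1.
The analysis ends at Stage III.1; the company prevails on this issue.
Per-issue: Issue I → company; Issue II → company; Issue III → company. The union must prevail on at least one issue; overall, the company prevails.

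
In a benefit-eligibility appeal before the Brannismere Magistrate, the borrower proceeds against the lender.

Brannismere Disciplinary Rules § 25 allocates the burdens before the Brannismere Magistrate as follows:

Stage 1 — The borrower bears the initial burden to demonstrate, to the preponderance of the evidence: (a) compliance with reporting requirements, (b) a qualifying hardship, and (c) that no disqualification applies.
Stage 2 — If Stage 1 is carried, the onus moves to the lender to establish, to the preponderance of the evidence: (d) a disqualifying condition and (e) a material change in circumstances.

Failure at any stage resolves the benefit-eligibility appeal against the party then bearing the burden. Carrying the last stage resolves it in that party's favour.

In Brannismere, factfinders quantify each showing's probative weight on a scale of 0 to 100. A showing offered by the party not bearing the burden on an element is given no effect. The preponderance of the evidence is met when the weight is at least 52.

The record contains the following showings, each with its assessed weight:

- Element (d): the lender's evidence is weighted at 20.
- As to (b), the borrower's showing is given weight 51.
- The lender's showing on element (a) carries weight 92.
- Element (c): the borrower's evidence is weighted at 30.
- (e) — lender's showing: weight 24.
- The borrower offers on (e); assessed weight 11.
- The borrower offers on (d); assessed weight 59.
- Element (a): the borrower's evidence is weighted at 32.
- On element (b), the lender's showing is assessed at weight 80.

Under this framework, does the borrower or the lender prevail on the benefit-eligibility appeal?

lender

Stage 1 (borrower, the preponderance of the evidence, weight is at least 52): (a) 32 (lender's 92 disregarded) < 52 — fails; (b) 51 (lender's 80 disregarded) < 52 — fails; (c) 30 < 52 — fails.
  The borrower does not carry Stage 1.
The lender prevails.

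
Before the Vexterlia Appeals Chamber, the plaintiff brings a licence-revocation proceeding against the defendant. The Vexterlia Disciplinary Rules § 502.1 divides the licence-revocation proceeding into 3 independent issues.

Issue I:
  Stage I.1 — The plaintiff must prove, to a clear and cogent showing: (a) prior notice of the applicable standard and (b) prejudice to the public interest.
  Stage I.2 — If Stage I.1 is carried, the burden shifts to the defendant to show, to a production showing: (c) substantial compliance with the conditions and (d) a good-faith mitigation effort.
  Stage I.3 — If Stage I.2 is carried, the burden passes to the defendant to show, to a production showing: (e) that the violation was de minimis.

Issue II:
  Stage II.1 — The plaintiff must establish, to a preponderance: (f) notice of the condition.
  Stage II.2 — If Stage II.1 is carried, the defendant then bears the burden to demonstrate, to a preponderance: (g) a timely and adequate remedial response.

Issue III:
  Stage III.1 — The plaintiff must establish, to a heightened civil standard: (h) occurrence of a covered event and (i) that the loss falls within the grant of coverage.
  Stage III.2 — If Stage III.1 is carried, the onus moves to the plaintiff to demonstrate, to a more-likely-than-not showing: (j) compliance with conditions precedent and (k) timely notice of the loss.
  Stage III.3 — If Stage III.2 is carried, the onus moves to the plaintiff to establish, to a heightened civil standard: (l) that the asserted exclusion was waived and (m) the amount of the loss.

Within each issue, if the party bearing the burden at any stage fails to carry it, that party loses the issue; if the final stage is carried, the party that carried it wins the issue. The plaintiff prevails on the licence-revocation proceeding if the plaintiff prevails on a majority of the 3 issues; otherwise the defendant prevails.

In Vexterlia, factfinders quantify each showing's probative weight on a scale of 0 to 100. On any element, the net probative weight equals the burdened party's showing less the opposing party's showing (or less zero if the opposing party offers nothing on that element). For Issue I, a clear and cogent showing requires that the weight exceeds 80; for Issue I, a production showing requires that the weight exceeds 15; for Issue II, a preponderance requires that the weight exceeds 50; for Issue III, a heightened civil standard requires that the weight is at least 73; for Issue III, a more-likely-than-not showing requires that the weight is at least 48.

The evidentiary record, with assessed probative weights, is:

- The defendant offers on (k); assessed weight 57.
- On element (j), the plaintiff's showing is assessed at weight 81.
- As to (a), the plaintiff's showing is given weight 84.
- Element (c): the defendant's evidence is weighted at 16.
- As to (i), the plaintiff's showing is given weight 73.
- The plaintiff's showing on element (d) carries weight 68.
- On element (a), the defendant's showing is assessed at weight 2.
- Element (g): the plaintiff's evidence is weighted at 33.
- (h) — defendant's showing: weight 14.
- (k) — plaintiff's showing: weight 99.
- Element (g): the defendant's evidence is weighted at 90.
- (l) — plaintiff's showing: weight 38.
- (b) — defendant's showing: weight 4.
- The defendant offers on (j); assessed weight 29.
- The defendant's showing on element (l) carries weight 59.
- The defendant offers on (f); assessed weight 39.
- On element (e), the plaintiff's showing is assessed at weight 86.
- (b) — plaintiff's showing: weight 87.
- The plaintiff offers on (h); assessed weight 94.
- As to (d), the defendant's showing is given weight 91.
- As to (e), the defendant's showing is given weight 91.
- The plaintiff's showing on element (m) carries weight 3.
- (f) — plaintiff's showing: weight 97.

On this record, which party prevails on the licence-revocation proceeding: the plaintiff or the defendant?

— Issue I —
Stage I.1 — burden on plaintiff; standard: a clear and cogent showing (weight exceeds 80).
    (a): 84 − 2 = 82 > 80 [met]
    (b): 87 − 4 = 83 > 80 [met]
  Stage I.1 carried; the burden shifts to the defendant.
Stage I.2 — burden on defendant; standard: a production showing (weight exceeds 15).
    (c): 16 > 15 [met]
    (d): 91 − 68 = 23 > 15 [met]
  All elements met. The defendant retains the burden for Stage I.3.
Stage I.3 — burden on defendant; standard: a production showing (weight exceeds 15).
    (e): 91 − 86 = 5 ≤ 15 [not met]
  Not every element is met, so the defendant fails to carry Stage I.3.
The plaintiff prevails on this issue.
— Issue II —
Stage II.1 — burden on plaintiff; standard: a preponderance (weight exceeds 50).
    (f): 97 − 39 = 58 > 50 [met]
  Stage II.1 carried; the burden shifts to the defendant.
Stage II.2 — burden on defendant; standard: a preponderance (weight exceeds 50).
    (g): 90 − 33 = 57 > 50 [met]
  The defendant carries the last stage.
Every stage carried; the defendant prevails on this issue.
— Issue III —
At Stage III.1 the plaintiff must meet a heightened civil standard (weight is at least 73): on (h) the weight is 94 less the opposing 14 gives net 80, which does reach 73, so (h) meets the standard; on (i) the weight is 73, ≥ 73, so (i) meets the standard.
  Stage III.1 carried; the burden remains with the plaintiff.
At Stage III.2 the plaintiff must meet a more-likely-than-not showing (weight is at least 48): on (j) the weight is 81 less the opposing 29 gives net 52, ≥ 48, so (j) meets the standard; on (k) the weight is 99 less the opposing 57 gives net 42, which does not reach 48, so (k) does not meet the standard.
  Not every element is met, so the plaintiff fails to carry Stage III.2.
The defendant prevails on this issue.
Per-issue: Issue I → plaintiff; Issue II → defendant; Issue III → defendant. The plaintiff must prevail on a majority of issues; overall, the defendant prevails.

defendant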